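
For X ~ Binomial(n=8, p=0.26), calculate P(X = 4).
0.095922

We have X ~ Binomial(n=8, p=0.26).

For a Binomial distribution, the PMF gives us the probability of each outcome.

Using the PMF formula:
P(X = 4) = 0.095922

Rounded to 4 decimal places: 0.0959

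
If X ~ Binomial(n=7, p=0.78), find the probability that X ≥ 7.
0.175656

We have X ~ Binomial(n=7, p=0.78).

For discrete distributions, P(X ≥ 7) = 1 - P(X ≤ 6).

P(X ≤ 6) = 0.824344
P(X ≥ 7) = 1 - 0.824344 = 0.175656

So there's approximately a 17.6% chance that X is at least 7.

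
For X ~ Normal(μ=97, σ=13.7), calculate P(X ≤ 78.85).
0.092616

We have X ~ Normal(μ=97, σ=13.7).

The CDF gives us P(X ≤ k).

Using the CDF:
P(X ≤ 78.85) = 0.092616

This means there's approximately a 9.3% chance that X is at most 78.85.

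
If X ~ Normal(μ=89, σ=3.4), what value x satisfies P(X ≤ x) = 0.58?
89.6864

We have X ~ Normal(μ=89, σ=3.4).

We want to find x such that P(X ≤ x) = 0.58.

This is the 58th percentile, which means 58% of values fall below this point.

Using the inverse CDF (quantile function):
x = F⁻¹(0.58) = 89.6864

Verification: P(X ≤ 89.6864) = 0.58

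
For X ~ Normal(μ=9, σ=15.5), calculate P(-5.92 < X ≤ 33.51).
0.775215

We have X ~ Normal(μ=9, σ=15.5).

To find P(-5.92 < X ≤ 33.51), we use:
P(-5.92 < X ≤ 33.51) = P(X ≤ 33.51) - P(X ≤ -5.92)
                 = F(33.51) - F(-5.92)
                 = 0.943094 - 0.167879
                 = 0.775215

So there's approximately a 77.5% chance that X falls in this range.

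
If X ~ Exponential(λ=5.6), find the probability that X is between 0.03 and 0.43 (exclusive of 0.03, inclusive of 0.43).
0.755359

We have X ~ Exponential(λ=5.6).

To find P(0.03 < X ≤ 0.43), we use:
P(0.03 < X ≤ 0.43) = P(X ≤ 0.43) - P(X ≤ 0.03)
                 = F(0.43) - F(0.03)
                 = 0.910005 - 0.154646
                 = 0.755359

So there's approximately a 75.5% chance that X falls in this range.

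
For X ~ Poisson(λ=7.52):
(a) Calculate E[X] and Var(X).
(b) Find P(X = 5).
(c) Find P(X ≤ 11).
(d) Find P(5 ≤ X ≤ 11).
(a) E[X] = 7.5200, Var(X) = 7.5200
(b) P(X = 5) = 0.108646
(c) P(X ≤ 11) = 0.919583
(d) P(5 ≤ X ≤ 11) = 0.788972

We have X ~ Poisson(λ=7.52).

(a) Moments:
E[X] = 7.5200
Var(X) = 7.5200
σ = √Var(X) = 2.7423

(b) Point probability using PMF:
P(X = 5) = 0.108646

(c) Cumulative probability using CDF:
P(X ≤ 11) = F(11) = 0.919583

(d) Range probability:
P(5 ≤ X ≤ 11) = P(X ≤ 11) - P(X ≤ 4)
                   = F(11) - F(4)
                   = 0.919583 - 0.130610
                   = 0.788972

This means approximately 78.9% of outcomes fall in the interval [5, 11].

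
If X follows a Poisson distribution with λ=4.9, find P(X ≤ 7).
0.876862

We have X ~ Poisson(λ=4.9).

The CDF gives us P(X ≤ k).

Using the CDF:
P(X ≤ 7) = 0.876862

This means there's approximately a 87.7% chance that X is at most 7.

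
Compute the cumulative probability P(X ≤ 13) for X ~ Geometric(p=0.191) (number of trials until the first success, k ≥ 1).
0.936418

We have X ~ Geometric(p=0.191) (number of trials until the first success, k ≥ 1).

The CDF gives us P(X ≤ k).

Using the CDF:
P(X ≤ 13) = 0.936418

This means there's approximately a 93.6% chance that X is at most 13.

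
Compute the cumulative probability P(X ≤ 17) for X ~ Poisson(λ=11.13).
0.964613

We have X ~ Poisson(λ=11.13).

The CDF gives us P(X ≤ k).

Using the CDF:
P(X ≤ 17) = 0.964613

This means there's approximately a 96.5% chance that X is at most 17.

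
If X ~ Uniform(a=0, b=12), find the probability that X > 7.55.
0.370833

We have X ~ Uniform(a=0, b=12).

P(X > 7.55) = 1 - P(X ≤ 7.55)
                = 1 - F(7.55)
                = 1 - 0.629167
                = 0.370833

So there's approximately a 37.1% chance that X exceeds 7.55.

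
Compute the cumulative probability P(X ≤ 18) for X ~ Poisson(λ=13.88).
0.889182

We have X ~ Poisson(λ=13.88).

The CDF gives us P(X ≤ k).

Using the CDF:
P(X ≤ 18) = 0.889182

This means there's approximately a 88.9% chance that X is at most 18.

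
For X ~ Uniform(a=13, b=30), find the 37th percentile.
19.2900

We have X ~ Uniform(a=13, b=30).

We want to find x such that P(X ≤ x) = 0.37.

This is the 37th percentile, which means 37% of values fall below this point.

Using the inverse CDF (quantile function):
x = F⁻¹(0.37) = 19.2900

Verification: P(X ≤ 19.2900) = 0.37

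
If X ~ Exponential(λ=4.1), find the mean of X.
0.2439

We have X ~ Exponential(λ=4.1).

For an Exponential distribution with λ=4.1:
E[X] = 0.2439

This is the expected (average) value of X.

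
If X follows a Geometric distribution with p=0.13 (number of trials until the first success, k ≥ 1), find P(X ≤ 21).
0.946309

We have X ~ Geometric(p=0.13) (number of trials until the first success, k ≥ 1).

The CDF gives us P(X ≤ k).

Using the CDF:
P(X ≤ 21) = 0.946309

This means there's approximately a 94.6% chance that X is at most 21.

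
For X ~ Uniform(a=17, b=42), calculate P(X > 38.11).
0.155600

We have X ~ Uniform(a=17, b=42).

P(X > 38.11) = 1 - P(X ≤ 38.11)
                = 1 - F(38.11)
                = 1 - 0.844400
                = 0.155600

So there's approximately a 15.6% chance that X exceeds 38.11.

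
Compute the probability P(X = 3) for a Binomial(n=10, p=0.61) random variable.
0.037379

We have X ~ Binomial(n=10, p=0.61).

For a Binomial distribution, the PMF gives us the probability of each outcome.

Using the PMF formula:
P(X = 3) = 0.037379

Rounded to 4 decimal places: 0.0374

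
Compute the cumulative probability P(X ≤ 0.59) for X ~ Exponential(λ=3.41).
0.866266

We have X ~ Exponential(λ=3.41).

The CDF gives us P(X ≤ k).

Using the CDF:
P(X ≤ 0.59) = 0.866266

This means there's approximately a 86.6% chance that X is at most 0.59.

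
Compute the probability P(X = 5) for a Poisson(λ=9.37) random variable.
0.051307

We have X ~ Poisson(λ=9.37).

For a Poisson distribution, the PMF gives us the probability of each outcome.

Using the PMF formula:
P(X = 5) = 0.051307

Rounded to 4 decimal places: 0.0513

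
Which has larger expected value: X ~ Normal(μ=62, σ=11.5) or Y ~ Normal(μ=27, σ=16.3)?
X has larger mean (62.0000 > 27.0000)

Compute the expected value for each distribution:

X ~ Normal(μ=62, σ=11.5):
E[X] = 62.0000

Y ~ Normal(μ=27, σ=16.3):
E[Y] = 27.0000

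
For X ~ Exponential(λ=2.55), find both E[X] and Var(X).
E[X] = 0.3922, Var(X) = 0.1538

We have X ~ Exponential(λ=2.55).

For an Exponential distribution with λ=2.55:

Expected value:
E[X] = 0.3922

Variance:
Var(X) = 0.1538

Standard deviation:
σ = √Var(X) = 0.3922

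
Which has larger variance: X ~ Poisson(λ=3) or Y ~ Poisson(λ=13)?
Y has larger variance (13.0000 > 3.0000)

Compute the variance for each distribution:

X ~ Poisson(λ=3):
Var(X) = 3.0000

Y ~ Poisson(λ=13):
Var(Y) = 13.0000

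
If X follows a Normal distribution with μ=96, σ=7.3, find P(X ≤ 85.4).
0.073243

We have X ~ Normal(μ=96, σ=7.3).

The CDF gives us P(X ≤ k).

Using the CDF:
P(X ≤ 85.4) = 0.073243

This means there's approximately a 7.3% chance that X is at most 85.4.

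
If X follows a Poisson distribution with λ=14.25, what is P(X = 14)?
0.105756

We have X ~ Poisson(λ=14.25).

For a Poisson distribution, the PMF gives us the probability of each outcome.

Using the PMF formula:
P(X = 14) = 0.105756

Rounded to 4 decimal places: 0.1058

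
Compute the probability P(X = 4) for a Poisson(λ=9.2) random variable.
0.030160

We have X ~ Poisson(λ=9.2).

For a Poisson distribution, the PMF gives us the probability of each outcome.

Using the PMF formula:
P(X = 4) = 0.030160

Rounded to 4 decimal places: 0.0302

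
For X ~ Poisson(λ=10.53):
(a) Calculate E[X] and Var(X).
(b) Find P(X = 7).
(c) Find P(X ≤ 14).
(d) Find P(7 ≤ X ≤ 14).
(a) E[X] = 10.5300, Var(X) = 10.5300
(b) P(X = 7) = 0.076111
(c) P(X ≤ 14) = 0.886002
(d) P(7 ≤ X ≤ 14) = 0.785898

We have X ~ Poisson(λ=10.53).

(a) Moments:
E[X] = 10.5300
Var(X) = 10.5300
σ = √Var(X) = 3.2450

(b) Point probability using PMF:
P(X = 7) = 0.076111

(c) Cumulative probability using CDF:
P(X ≤ 14) = F(14) = 0.886002

(d) Range probability:
P(7 ≤ X ≤ 14) = P(X ≤ 14) - P(X ≤ 6)
                   = F(14) - F(6)
                   = 0.886002 - 0.100105
                   = 0.785898

This means approximately 78.6% of outcomes fall in the interval [7, 14].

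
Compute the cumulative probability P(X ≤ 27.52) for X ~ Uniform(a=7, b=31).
0.855000

We have X ~ Uniform(a=7, b=31).

The CDF gives us P(X ≤ k).

Using the CDF:
P(X ≤ 27.52) = 0.855000

This means there's approximately a 85.5% chance that X is at most 27.52.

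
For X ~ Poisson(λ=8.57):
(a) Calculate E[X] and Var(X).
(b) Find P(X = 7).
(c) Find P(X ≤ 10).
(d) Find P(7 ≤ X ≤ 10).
(a) E[X] = 8.5700, Var(X) = 8.5700
(b) P(X = 7) = 0.127800
(c) P(X ≤ 10) = 0.755588
(d) P(7 ≤ X ≤ 10) = 0.506794

We have X ~ Poisson(λ=8.57).

(a) Moments:
E[X] = 8.5700
Var(X) = 8.5700
σ = √Var(X) = 2.9275

(b) Point probability using PMF:
P(X = 7) = 0.127800

(c) Cumulative probability using CDF:
P(X ≤ 10) = F(10) = 0.755588

(d) Range probability:
P(7 ≤ X ≤ 10) = P(X ≤ 10) - P(X ≤ 6)
                   = F(10) - F(6)
                   = 0.755588 - 0.248794
                   = 0.506794

This means approximately 50.7% of outcomes fall in the interval [7, 10].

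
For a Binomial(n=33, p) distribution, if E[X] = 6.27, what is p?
p = 0.19

For a Binomial(n, p) distribution:
E[X] = n × p

Given n = 33 and E[X] = 6.27:
6.27 = 33 × p
p = 6.27 / 33 = 0.19

Verification: Binomial(33, 0.19) has E[X] = 6.27 ✓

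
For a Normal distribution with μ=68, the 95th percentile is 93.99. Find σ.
σ = 15.8008

For X ~ Normal(μ, σ), the p-th percentile satisfies x = μ + z_p × σ,
where z_p = Φ⁻¹(p) is the standard normal quantile.

Step 1: z_{0.95} = Φ⁻¹(0.95) = 1.6449

Step 2: Solve for σ:
93.99 = 68 + 1.6449 × σ
σ = (93.99 - 68) / 1.6449
σ = 25.99 / 1.6449
σ = 15.8008

Verification: μ + z × σ = 68 + 1.6449 × 15.8008 = 93.99 ✓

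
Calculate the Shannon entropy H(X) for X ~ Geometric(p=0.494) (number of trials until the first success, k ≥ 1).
1.4030 nats

We have X ~ Geometric(p=0.494) (number of trials until the first success, k ≥ 1).

The Shannon entropy measures the uncertainty or information content of the distribution.

For a Geometric distribution with p=0.494 (number of trials until the first success, k ≥ 1):
H(X) = 1.4030 nats

(In bits, this would be 2.0241 bits.)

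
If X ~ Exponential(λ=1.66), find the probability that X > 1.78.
0.052089

We have X ~ Exponential(λ=1.66).

P(X > 1.78) = 1 - P(X ≤ 1.78)
                = 1 - F(1.78)
                = 1 - 0.947911
                = 0.052089

So there's approximately a 5.2% chance that X exceeds 1.78.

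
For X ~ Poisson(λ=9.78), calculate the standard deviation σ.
3.1273

We have X ~ Poisson(λ=9.78).

For a Poisson distribution with λ=9.78:
σ = √Var(X) = 3.1273

The standard deviation is the square root of the variance.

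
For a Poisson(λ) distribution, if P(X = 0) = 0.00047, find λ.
λ = 7.6628

For a Poisson(λ) distribution, the PMF at 0 is:
P(X = 0) = λ^0 e^(-λ) / 0! = e^(-λ)

Given P(X = 0) = 0.00047:
e^(-λ) = 0.00047
-λ = ln(0.00047)
λ = -ln(0.00047) = 7.6628

Verification: e^(-7.6628) = 0.00047 ✓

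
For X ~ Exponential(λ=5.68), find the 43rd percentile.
0.0990

We have X ~ Exponential(λ=5.68).

We want to find x such that P(X ≤ x) = 0.43.

This is the 43rd percentile, which means 43% of values fall below this point.

Using the inverse CDF (quantile function):
x = F⁻¹(0.43) = 0.0990

Verification: P(X ≤ 0.0990) = 0.43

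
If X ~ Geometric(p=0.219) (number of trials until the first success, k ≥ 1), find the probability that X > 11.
0.065942

We have X ~ Geometric(p=0.219) (number of trials until the first success, k ≥ 1).

P(X > 11) = 1 - P(X ≤ 11)
                = 1 - F(11)
                = 1 - 0.934058
                = 0.065942

So there's approximately a 6.6% chance that X exceeds 11.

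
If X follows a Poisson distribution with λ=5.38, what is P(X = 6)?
0.155188

We have X ~ Poisson(λ=5.38).

For a Poisson distribution, the PMF gives us the probability of each outcome.

Using the PMF formula:
P(X = 6) = 0.155188

Rounded to 4 decimal places: 0.1552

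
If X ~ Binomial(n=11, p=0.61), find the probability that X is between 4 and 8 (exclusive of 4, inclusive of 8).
0.779622

We have X ~ Binomial(n=11, p=0.61).

To find P(4 < X ≤ 8), we use:
P(4 < X ≤ 8) = P(X ≤ 8) - P(X ≤ 4)
                 = F(8) - F(4)
                 = 0.867219 - 0.087597
                 = 0.779622

So there's approximately a 78.0% chance that X falls in this range.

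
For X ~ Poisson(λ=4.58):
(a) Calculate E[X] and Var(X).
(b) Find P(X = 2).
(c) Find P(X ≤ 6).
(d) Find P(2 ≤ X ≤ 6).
(a) E[X] = 4.5800, Var(X) = 4.5800
(b) P(X = 2) = 0.107555
(c) P(X ≤ 6) = 0.820666
(d) P(2 ≤ X ≤ 6) = 0.763444

We have X ~ Poisson(λ=4.58).

(a) Moments:
E[X] = 4.5800
Var(X) = 4.5800
σ = √Var(X) = 2.1401

(b) Point probability using PMF:
P(X = 2) = 0.107555

(c) Cumulative probability using CDF:
P(X ≤ 6) = F(6) = 0.820666

(d) Range probability:
P(2 ≤ X ≤ 6) = P(X ≤ 6) - P(X ≤ 1)
                   = F(6) - F(1)
                   = 0.820666 - 0.057222
                   = 0.763444

This means approximately 76.3% of outcomes fall in the interval [2, 6].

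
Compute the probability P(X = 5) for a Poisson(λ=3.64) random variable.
0.139796

We have X ~ Poisson(λ=3.64).

For a Poisson distribution, the PMF gives us the probability of each outcome.

Using the PMF formula:
P(X = 5) = 0.139796

Rounded to 4 decimal places: 0.1398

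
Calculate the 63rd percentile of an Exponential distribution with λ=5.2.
0.1912

We have X ~ Exponential(λ=5.2).

We want to find x such that P(X ≤ x) = 0.63.

This is the 63rd percentile, which means 63% of values fall below this point.

Using the inverse CDF (quantile function):
x = F⁻¹(0.63) = 0.1912

Verification: P(X ≤ 0.1912) = 0.63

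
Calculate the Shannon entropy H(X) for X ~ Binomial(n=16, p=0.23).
1.9279 nats

We have X ~ Binomial(n=16, p=0.23).

The Shannon entropy measures the uncertainty or information content of the distribution.

For a Binomial distribution with n=16, p=0.23:
H(X) = 1.9279 nats

(In bits, this would be 2.7814 bits.)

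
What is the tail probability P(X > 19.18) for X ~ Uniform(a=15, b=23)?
0.477500

We have X ~ Uniform(a=15, b=23).

P(X > 19.18) = 1 - P(X ≤ 19.18)
                = 1 - F(19.18)
                = 1 - 0.522500
                = 0.477500

So there's approximately a 47.8% chance that X exceeds 19.18.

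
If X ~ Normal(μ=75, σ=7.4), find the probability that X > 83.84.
0.116123

We have X ~ Normal(μ=75, σ=7.4).

P(X > 83.84) = 1 - P(X ≤ 83.84)
                = 1 - F(83.84)
                = 1 - 0.883877
                = 0.116123

So there's approximately a 11.6% chance that X exceeds 83.84.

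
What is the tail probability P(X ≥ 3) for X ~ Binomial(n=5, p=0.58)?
0.647460

We have X ~ Binomial(n=5, p=0.58).

For discrete distributions, P(X ≥ 3) = 1 - P(X ≤ 2).

P(X ≤ 2) = 0.352540
P(X ≥ 3) = 1 - 0.352540 = 0.647460

So there's approximately a 64.7% chance that X is at least 3.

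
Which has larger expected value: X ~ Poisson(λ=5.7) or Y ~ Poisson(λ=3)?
X has larger mean (5.7000 > 3.0000)

Compute the expected value for each distribution:

X ~ Poisson(λ=5.7):
E[X] = 5.7000

Y ~ Poisson(λ=3):
E[Y] = 3.0000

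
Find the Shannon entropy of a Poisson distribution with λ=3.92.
2.0759 nats

We have X ~ Poisson(λ=3.92).

The Shannon entropy measures the uncertainty or information content of the distribution.

For a Poisson distribution with λ=3.92:
H(X) = 2.0759 nats

(In bits, this would be 2.9949 bits.)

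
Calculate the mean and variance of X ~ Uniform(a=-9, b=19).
E[X] = 5.0000, Var(X) = 65.3333

We have X ~ Uniform(a=-9, b=19).

For a Uniform distribution with a=-9, b=19:

Expected value:
E[X] = 5.0000

Variance:
Var(X) = 65.3333

Standard deviation:
σ = √Var(X) = 8.0829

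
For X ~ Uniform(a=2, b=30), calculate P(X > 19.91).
0.360357

We have X ~ Uniform(a=2, b=30).

P(X > 19.91) = 1 - P(X ≤ 19.91)
                = 1 - F(19.91)
                = 1 - 0.639643
                = 0.360357

So there's approximately a 36.0% chance that X exceeds 19.91.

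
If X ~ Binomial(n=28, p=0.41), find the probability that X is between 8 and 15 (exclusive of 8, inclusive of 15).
0.812554

We have X ~ Binomial(n=28, p=0.41).

To find P(8 < X ≤ 15), we use:
P(8 < X ≤ 15) = P(X ≤ 15) - P(X ≤ 8)
                 = F(15) - F(8)
                 = 0.937645 - 0.125091
                 = 0.812554

So there's approximately a 81.3% chance that X falls in this range.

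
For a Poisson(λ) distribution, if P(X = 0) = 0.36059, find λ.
λ = 1.0200

For a Poisson(λ) distribution, the PMF at 0 is:
P(X = 0) = λ^0 e^(-λ) / 0! = e^(-λ)

Given P(X = 0) = 0.36059:
e^(-λ) = 0.36059
-λ = ln(0.36059)
λ = -ln(0.36059) = 1.0200

Verification: e^(-1.0200) = 0.36059 ✓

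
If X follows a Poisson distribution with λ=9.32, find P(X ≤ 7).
0.287773

We have X ~ Poisson(λ=9.32).

The CDF gives us P(X ≤ k).

Using the CDF:
P(X ≤ 7) = 0.287773

This means there's approximately a 28.8% chance that X is at most 7.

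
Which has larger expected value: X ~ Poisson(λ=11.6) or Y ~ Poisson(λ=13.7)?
Y has larger mean (13.7000 > 11.6000)

Compute the expected value for each distribution:

X ~ Poisson(λ=11.6):
E[X] = 11.6000

Y ~ Poisson(λ=13.7):
E[Y] = 13.7000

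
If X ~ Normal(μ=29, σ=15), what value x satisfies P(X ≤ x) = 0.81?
42.1684

We have X ~ Normal(μ=29, σ=15).

We want to find x such that P(X ≤ x) = 0.81.

This is the 81st percentile, which means 81% of values fall below this point.

Using the inverse CDF (quantile function):
x = F⁻¹(0.81) = 42.1684

Verification: P(X ≤ 42.1684) = 0.81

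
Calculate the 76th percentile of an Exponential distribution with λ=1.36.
1.0494

We have X ~ Exponential(λ=1.36).

We want to find x such that P(X ≤ x) = 0.76.

This is the 76th percentile, which means 76% of values fall below this point.

Using the inverse CDF (quantile function):
x = F⁻¹(0.76) = 1.0494

Verification: P(X ≤ 1.0494) = 0.76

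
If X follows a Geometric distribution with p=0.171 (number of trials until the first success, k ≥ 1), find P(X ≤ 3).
0.430277

We have X ~ Geometric(p=0.171) (number of trials until the first success, k ≥ 1).

The CDF gives us P(X ≤ k).

Using the CDF:
P(X ≤ 3) = 0.430277

This means there's approximately a 43.0% chance that X is at most 3.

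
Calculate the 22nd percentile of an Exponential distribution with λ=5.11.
0.0486

We have X ~ Exponential(λ=5.11).

We want to find x such that P(X ≤ x) = 0.22.

This is the 22nd percentile, which means 22% of values fall below this point.

Using the inverse CDF (quantile function):
x = F⁻¹(0.22) = 0.0486

Verification: P(X ≤ 0.0486) = 0.22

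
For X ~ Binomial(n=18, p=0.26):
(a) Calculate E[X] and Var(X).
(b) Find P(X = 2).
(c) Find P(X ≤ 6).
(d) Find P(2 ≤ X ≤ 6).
(a) E[X] = 4.6800, Var(X) = 3.4632
(b) P(X = 2) = 0.083627
(c) P(X ≤ 6) = 0.836985
(d) P(2 ≤ X ≤ 6) = 0.804556

We have X ~ Binomial(n=18, p=0.26).

(a) Moments:
E[X] = 4.6800
Var(X) = 3.4632
σ = √Var(X) = 1.8610

(b) Point probability using PMF:
P(X = 2) = 0.083627

(c) Cumulative probability using CDF:
P(X ≤ 6) = F(6) = 0.836985

(d) Range probability:
P(2 ≤ X ≤ 6) = P(X ≤ 6) - P(X ≤ 1)
                   = F(6) - F(1)
                   = 0.836985 - 0.032429
                   = 0.804556

This means approximately 80.5% of outcomes fall in the interval [2, 6].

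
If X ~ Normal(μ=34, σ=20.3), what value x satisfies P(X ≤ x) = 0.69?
44.0658

We have X ~ Normal(μ=34, σ=20.3).

We want to find x such that P(X ≤ x) = 0.69.

This is the 69th percentile, which means 69% of values fall below this point.

Using the inverse CDF (quantile function):
x = F⁻¹(0.69) = 44.0658

Verification: P(X ≤ 44.0658) = 0.69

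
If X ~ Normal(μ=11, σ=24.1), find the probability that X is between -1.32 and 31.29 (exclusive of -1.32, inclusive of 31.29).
0.495476

We have X ~ Normal(μ=11, σ=24.1).

To find P(-1.32 < X ≤ 31.29), we use:
P(-1.32 < X ≤ 31.29) = P(X ≤ 31.29) - P(X ≤ -1.32)
                 = F(31.29) - F(-1.32)
                 = 0.800080 - 0.304604
                 = 0.495476

So there's approximately a 49.5% chance that X falls in this range.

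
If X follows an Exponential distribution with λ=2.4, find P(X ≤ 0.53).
0.719729

We have X ~ Exponential(λ=2.4).

The CDF gives us P(X ≤ k).

Using the CDF:
P(X ≤ 0.53) = 0.719729

This means there's approximately a 72.0% chance that X is at most 0.53.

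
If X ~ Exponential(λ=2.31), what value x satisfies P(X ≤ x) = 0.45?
0.2588

We have X ~ Exponential(λ=2.31).

We want to find x such that P(X ≤ x) = 0.45.

This is the 45th percentile, which means 45% of values fall below this point.

Using the inverse CDF (quantile function):
x = F⁻¹(0.45) = 0.2588

Verification: P(X ≤ 0.2588) = 0.45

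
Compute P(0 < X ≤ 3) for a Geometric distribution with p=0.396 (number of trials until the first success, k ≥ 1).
0.779651

We have X ~ Geometric(p=0.396) (number of trials until the first success, k ≥ 1).

To find P(0 < X ≤ 3), we use:
P(0 < X ≤ 3) = P(X ≤ 3) - P(X ≤ 0)
                 = F(3) - F(0)
                 = 0.779651 - 0.000000
                 = 0.779651

So there's approximately a 78.0% chance that X falls in this range.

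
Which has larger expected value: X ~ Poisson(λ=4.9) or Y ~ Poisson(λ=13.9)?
Y has larger mean (13.9000 > 4.9000)

Compute the expected value for each distribution:

X ~ Poisson(λ=4.9):
E[X] = 4.9000

Y ~ Poisson(λ=13.9):
E[Y] = 13.9000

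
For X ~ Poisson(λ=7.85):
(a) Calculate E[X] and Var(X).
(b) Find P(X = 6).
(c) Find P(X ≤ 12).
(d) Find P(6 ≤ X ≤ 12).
(a) E[X] = 7.8500, Var(X) = 7.8500
(b) P(X = 6) = 0.126670
(c) P(X ≤ 12) = 0.943153
(d) P(6 ≤ X ≤ 12) = 0.737787

We have X ~ Poisson(λ=7.85).

(a) Moments:
E[X] = 7.8500
Var(X) = 7.8500
σ = √Var(X) = 2.8018

(b) Point probability using PMF:
P(X = 6) = 0.126670

(c) Cumulative probability using CDF:
P(X ≤ 12) = F(12) = 0.943153

(d) Range probability:
P(6 ≤ X ≤ 12) = P(X ≤ 12) - P(X ≤ 5)
                   = F(12) - F(5)
                   = 0.943153 - 0.205366
                   = 0.737787

This means approximately 73.8% of outcomes fall in the interval [6, 12].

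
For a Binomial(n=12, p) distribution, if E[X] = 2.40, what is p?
p = 0.2

For a Binomial(n, p) distribution:
E[X] = n × p

Given n = 12 and E[X] = 2.40:
2.40 = 12 × p
p = 2.40 / 12 = 0.2

Verification: Binomial(12, 0.2) has E[X] = 2.40 ✓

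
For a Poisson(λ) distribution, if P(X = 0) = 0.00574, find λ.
λ = 5.1603

For a Poisson(λ) distribution, the PMF at 0 is:
P(X = 0) = λ^0 e^(-λ) / 0! = e^(-λ)

Given P(X = 0) = 0.00574:
e^(-λ) = 0.00574
-λ = ln(0.00574)
λ = -ln(0.00574) = 5.1603

Verification: e^(-5.1603) = 0.00574 ✓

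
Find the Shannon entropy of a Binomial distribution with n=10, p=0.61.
1.8487 nats

We have X ~ Binomial(n=10, p=0.61).

The Shannon entropy measures the uncertainty or information content of the distribution.

For a Binomial distribution with n=10, p=0.61:
H(X) = 1.8487 nats

(In bits, this would be 2.6671 bits.)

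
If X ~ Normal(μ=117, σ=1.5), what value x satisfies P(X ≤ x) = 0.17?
115.5688

We have X ~ Normal(μ=117, σ=1.5).

We want to find x such that P(X ≤ x) = 0.17.

This is the 17th percentile, which means 17% of values fall below this point.

Using the inverse CDF (quantile function):
x = F⁻¹(0.17) = 115.5688

Verification: P(X ≤ 115.5688) = 0.17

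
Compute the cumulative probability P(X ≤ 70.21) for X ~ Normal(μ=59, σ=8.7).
0.901215

We have X ~ Normal(μ=59, σ=8.7).

The CDF gives us P(X ≤ k).

Using the CDF:
P(X ≤ 70.21) = 0.901215

This means there's approximately a 90.1% chance that X is at most 70.21.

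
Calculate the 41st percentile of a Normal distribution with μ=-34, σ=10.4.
-36.3665

We have X ~ Normal(μ=-34, σ=10.4).

We want to find x such that P(X ≤ x) = 0.41.

This is the 41st percentile, which means 41% of values fall below this point.

Using the inverse CDF (quantile function):
x = F⁻¹(0.41) = -36.3665

Verification: P(X ≤ -36.3665) = 0.41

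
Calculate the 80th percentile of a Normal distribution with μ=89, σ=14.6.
101.2877

We have X ~ Normal(μ=89, σ=14.6).

We want to find x such that P(X ≤ x) = 0.8.

This is the 80th percentile, which means 80% of values fall below this point.

Using the inverse CDF (quantile function):
x = F⁻¹(0.8) = 101.2877

Verification: P(X ≤ 101.2877) = 0.8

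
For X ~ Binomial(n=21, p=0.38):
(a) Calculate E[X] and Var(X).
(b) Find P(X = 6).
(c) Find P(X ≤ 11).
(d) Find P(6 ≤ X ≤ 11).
(a) E[X] = 7.9800, Var(X) = 4.9476
(b) P(X = 6) = 0.125629
(c) P(X ≤ 11) = 0.941302
(d) P(6 ≤ X ≤ 11) = 0.810127

We have X ~ Binomial(n=21, p=0.38).

(a) Moments:
E[X] = 7.9800
Var(X) = 4.9476
σ = √Var(X) = 2.2243

(b) Point probability using PMF:
P(X = 6) = 0.125629

(c) Cumulative probability using CDF:
P(X ≤ 11) = F(11) = 0.941302

(d) Range probability:
P(6 ≤ X ≤ 11) = P(X ≤ 11) - P(X ≤ 5)
                   = F(11) - F(5)
                   = 0.941302 - 0.131175
                   = 0.810127

This means approximately 81.0% of outcomes fall in the interval [6, 11].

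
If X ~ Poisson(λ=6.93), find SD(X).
2.6325

We have X ~ Poisson(λ=6.93).

For a Poisson distribution with λ=6.93:
σ = √Var(X) = 2.6325

The standard deviation is the square root of the variance.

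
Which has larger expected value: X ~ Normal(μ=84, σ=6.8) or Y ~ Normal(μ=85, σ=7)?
Y has larger mean (85.0000 > 84.0000)

Compute the expected value for each distribution:

X ~ Normal(μ=84, σ=6.8):
E[X] = 84.0000

Y ~ Normal(μ=85, σ=7):
E[Y] = 85.0000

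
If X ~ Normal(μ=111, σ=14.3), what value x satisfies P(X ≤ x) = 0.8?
123.0352

We have X ~ Normal(μ=111, σ=14.3).

We want to find x such that P(X ≤ x) = 0.8.

This is the 80th percentile, which means 80% of values fall below this point.

Using the inverse CDF (quantile function):
x = F⁻¹(0.8) = 123.0352

Verification: P(X ≤ 123.0352) = 0.8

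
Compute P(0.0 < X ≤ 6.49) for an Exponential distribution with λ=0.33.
0.882545

We have X ~ Exponential(λ=0.33).

To find P(0.0 < X ≤ 6.49), we use:
P(0.0 < X ≤ 6.49) = P(X ≤ 6.49) - P(X ≤ 0.0)
                 = F(6.49) - F(0.0)
                 = 0.882545 - 0.000000
                 = 0.882545

So there's approximately a 88.3% chance that X falls in this range.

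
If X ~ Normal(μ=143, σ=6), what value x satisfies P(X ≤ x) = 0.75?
147.0469

We have X ~ Normal(μ=143, σ=6).

We want to find x such that P(X ≤ x) = 0.75.

This is the 75th percentile, which means 75% of values fall below this point.

Using the inverse CDF (quantile function):
x = F⁻¹(0.75) = 147.0469

Verification: P(X ≤ 147.0469) = 0.75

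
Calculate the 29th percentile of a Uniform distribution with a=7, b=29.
13.3800

We have X ~ Uniform(a=7, b=29).

We want to find x such that P(X ≤ x) = 0.29.

This is the 29th percentile, which means 29% of values fall below this point.

Using the inverse CDF (quantile function):
x = F⁻¹(0.29) = 13.3800

Verification: P(X ≤ 13.3800) = 0.29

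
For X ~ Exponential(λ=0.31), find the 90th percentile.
7.4277

We have X ~ Exponential(λ=0.31).

We want to find x such that P(X ≤ x) = 0.9.

This is the 90th percentile, which means 90% of values fall below this point.

Using the inverse CDF (quantile function):
x = F⁻¹(0.9) = 7.4277

Verification: P(X ≤ 7.4277) = 0.9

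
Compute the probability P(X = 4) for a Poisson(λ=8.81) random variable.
0.037459

We have X ~ Poisson(λ=8.81).

For a Poisson distribution, the PMF gives us the probability of each outcome.

Using the PMF formula:
P(X = 4) = 0.037459

Rounded to 4 decimal places: 0.0375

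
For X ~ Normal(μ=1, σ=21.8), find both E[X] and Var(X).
E[X] = 1.0000, Var(X) = 475.2400

We have X ~ Normal(μ=1, σ=21.8).

For a Normal distribution with μ=1, σ=21.8:

Expected value:
E[X] = 1.0000

Variance:
Var(X) = 475.2400

Standard deviation:
σ = √Var(X) = 21.8000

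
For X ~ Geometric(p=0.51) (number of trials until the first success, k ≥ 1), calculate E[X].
1.9608

We have X ~ Geometric(p=0.51) (number of trials until the first success, k ≥ 1).

For a Geometric distribution with p=0.51 (number of trials until the first success, k ≥ 1):
E[X] = 1.9608

This is the expected (average) value of X.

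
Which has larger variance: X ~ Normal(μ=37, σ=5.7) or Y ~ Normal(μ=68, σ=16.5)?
Y has larger variance (272.2500 > 32.4900)

Compute the variance for each distribution:

X ~ Normal(μ=37, σ=5.7):
Var(X) = 32.4900

Y ~ Normal(μ=68, σ=16.5):
Var(Y) = 272.2500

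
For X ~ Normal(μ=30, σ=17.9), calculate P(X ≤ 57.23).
0.935899

We have X ~ Normal(μ=30, σ=17.9).

The CDF gives us P(X ≤ k).

Using the CDF:
P(X ≤ 57.23) = 0.935899

This means there's approximately a 93.6% chance that X is at most 57.23.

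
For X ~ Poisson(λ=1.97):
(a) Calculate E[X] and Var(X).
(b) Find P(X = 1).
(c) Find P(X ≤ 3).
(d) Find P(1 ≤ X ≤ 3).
(a) E[X] = 1.9700, Var(X) = 1.9700
(b) P(X = 1) = 0.274730
(c) P(X ≤ 3) = 0.862496
(d) P(1 ≤ X ≤ 3) = 0.723039

We have X ~ Poisson(λ=1.97).

(a) Moments:
E[X] = 1.9700
Var(X) = 1.9700
σ = √Var(X) = 1.4036

(b) Point probability using PMF:
P(X = 1) = 0.274730

(c) Cumulative probability using CDF:
P(X ≤ 3) = F(3) = 0.862496

(d) Range probability:
P(1 ≤ X ≤ 3) = P(X ≤ 3) - P(X ≤ 0)
                   = F(3) - F(0)
                   = 0.862496 - 0.139457
                   = 0.723039

This means approximately 72.3% of outcomes fall in the interval [1, 3].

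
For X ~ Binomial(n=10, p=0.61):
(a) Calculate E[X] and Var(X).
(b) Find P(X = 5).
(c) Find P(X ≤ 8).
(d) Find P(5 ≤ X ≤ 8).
(a) E[X] = 6.1000, Var(X) = 2.3790
(b) P(X = 5) = 0.192032
(c) P(X ≤ 8) = 0.947259
(d) P(5 ≤ X ≤ 8) = 0.797253

We have X ~ Binomial(n=10, p=0.61).

(a) Moments:
E[X] = 6.1000
Var(X) = 2.3790
σ = √Var(X) = 1.5424

(b) Point probability using PMF:
P(X = 5) = 0.192032

(c) Cumulative probability using CDF:
P(X ≤ 8) = F(8) = 0.947259

(d) Range probability:
P(5 ≤ X ≤ 8) = P(X ≤ 8) - P(X ≤ 4)
                   = F(8) - F(4)
                   = 0.947259 - 0.150007
                   = 0.797253

This means approximately 79.7% of outcomes fall in the interval [5, 8].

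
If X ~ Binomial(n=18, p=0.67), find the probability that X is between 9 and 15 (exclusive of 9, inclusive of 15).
0.863303

We have X ~ Binomial(n=18, p=0.67).

To find P(9 < X ≤ 15), we use:
P(9 < X ≤ 15) = P(X ≤ 15) - P(X ≤ 9)
                 = F(15) - F(9)
                 = 0.965224 - 0.101920
                 = 0.863303

So there's approximately a 86.3% chance that X falls in this range.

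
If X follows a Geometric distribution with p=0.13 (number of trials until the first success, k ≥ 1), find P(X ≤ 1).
0.130000

We have X ~ Geometric(p=0.13) (number of trials until the first success, k ≥ 1).

The CDF gives us P(X ≤ k).

Using the CDF:
P(X ≤ 1) = 0.130000

This means there's approximately a 13.0% chance that X is at most 1.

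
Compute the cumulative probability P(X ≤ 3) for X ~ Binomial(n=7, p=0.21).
0.960595

We have X ~ Binomial(n=7, p=0.21).

The CDF gives us P(X ≤ k).

Using the CDF:
P(X ≤ 3) = 0.960595

This means there's approximately a 96.1% chance that X is at most 3.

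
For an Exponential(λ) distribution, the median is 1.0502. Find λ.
λ = 0.6600

For X ~ Exponential(λ), the CDF is F(x) = 1 - e^(-λx).
The median m satisfies F(m) = 0.5:
1 - e^(-λm) = 0.5
e^(-λm) = 0.5
λm = ln(2)
m = ln(2) / λ

Given m = 1.0502:
λ = ln(2) / 1.0502 = 0.693147 / 1.0502 = 0.6600

Verification: ln(2) / 0.6600 = 1.0502 ✓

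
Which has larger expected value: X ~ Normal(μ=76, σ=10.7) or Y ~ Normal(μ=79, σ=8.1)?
Y has larger mean (79.0000 > 76.0000)

Compute the expected value for each distribution:

X ~ Normal(μ=76, σ=10.7):
E[X] = 76.0000

Y ~ Normal(μ=79, σ=8.1):
E[Y] = 79.0000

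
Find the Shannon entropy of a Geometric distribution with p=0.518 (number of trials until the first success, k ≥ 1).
1.3369 nats

We have X ~ Geometric(p=0.518) (number of trials until the first success, k ≥ 1).

The Shannon entropy measures the uncertainty or information content of the distribution.

For a Geometric distribution with p=0.518 (number of trials until the first success, k ≥ 1):
H(X) = 1.3369 nats

(In bits, this would be 1.9287 bits.)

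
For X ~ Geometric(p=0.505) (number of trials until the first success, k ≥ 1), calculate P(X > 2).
0.245025

We have X ~ Geometric(p=0.505) (number of trials until the first success, k ≥ 1).

P(X > 2) = 1 - P(X ≤ 2)
                = 1 - F(2)
                = 1 - 0.754975
                = 0.245025

So there's approximately a 24.5% chance that X exceeds 2.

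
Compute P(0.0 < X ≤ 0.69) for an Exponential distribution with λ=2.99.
0.872941

We have X ~ Exponential(λ=2.99).

To find P(0.0 < X ≤ 0.69), we use:
P(0.0 < X ≤ 0.69) = P(X ≤ 0.69) - P(X ≤ 0.0)
                 = F(0.69) - F(0.0)
                 = 0.872941 - 0.000000
                 = 0.872941

So there's approximately a 87.3% chance that X falls in this range.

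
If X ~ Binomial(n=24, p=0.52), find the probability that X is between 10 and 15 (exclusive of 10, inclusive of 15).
0.682732

We have X ~ Binomial(n=24, p=0.52).

To find P(10 < X ≤ 15), we use:
P(10 < X ≤ 15) = P(X ≤ 15) - P(X ≤ 10)
                 = F(15) - F(10)
                 = 0.892038 - 0.209306
                 = 0.682732

So there's approximately a 68.3% chance that X falls in this range.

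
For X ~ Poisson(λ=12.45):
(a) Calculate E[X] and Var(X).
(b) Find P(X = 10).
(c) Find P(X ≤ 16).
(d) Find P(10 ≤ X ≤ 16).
(a) E[X] = 12.4500, Var(X) = 12.4500
(b) P(X = 10) = 0.096597
(c) P(X ≤ 16) = 0.872450
(d) P(10 ≤ X ≤ 16) = 0.667166

We have X ~ Poisson(λ=12.45).

(a) Moments:
E[X] = 12.4500
Var(X) = 12.4500
σ = √Var(X) = 3.5285

(b) Point probability using PMF:
P(X = 10) = 0.096597

(c) Cumulative probability using CDF:
P(X ≤ 16) = F(16) = 0.872450

(d) Range probability:
P(10 ≤ X ≤ 16) = P(X ≤ 16) - P(X ≤ 9)
                   = F(16) - F(9)
                   = 0.872450 - 0.205284
                   = 0.667166

This means approximately 66.7% of outcomes fall in the interval [10, 16].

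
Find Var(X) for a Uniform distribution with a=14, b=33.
30.0833

We have X ~ Uniform(a=14, b=33).

For a Uniform distribution with a=14, b=33:
Var(X) = 30.0833

The variance measures the spread of the distribution around the mean.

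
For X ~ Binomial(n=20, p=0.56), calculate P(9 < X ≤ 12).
0.497070

We have X ~ Binomial(n=20, p=0.56).

To find P(9 < X ≤ 12), we use:
P(9 < X ≤ 12) = P(X ≤ 12) - P(X ≤ 9)
                 = F(12) - F(9)
                 = 0.718255 - 0.221186
                 = 0.497070

So there's approximately a 49.7% chance that X falls in this range.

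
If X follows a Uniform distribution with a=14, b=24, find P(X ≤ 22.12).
0.812000

We have X ~ Uniform(a=14, b=24).

The CDF gives us P(X ≤ k).

Using the CDF:
P(X ≤ 22.12) = 0.812000

This means there's approximately a 81.2% chance that X is at most 22.12.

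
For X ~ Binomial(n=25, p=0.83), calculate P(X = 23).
0.119348

We have X ~ Binomial(n=25, p=0.83).

For a Binomial distribution, the PMF gives us the probability of each outcome.

Using the PMF formula:
P(X = 23) = 0.119348

Rounded to 4 decimal places: 0.1193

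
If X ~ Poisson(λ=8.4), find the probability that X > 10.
0.225699

We have X ~ Poisson(λ=8.4).

P(X > 10) = 1 - P(X ≤ 10)
                = 1 - F(10)
                = 1 - 0.774301
                = 0.225699

So there's approximately a 22.6% chance that X exceeds 10.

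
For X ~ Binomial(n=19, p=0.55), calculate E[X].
10.4500

We have X ~ Binomial(n=19, p=0.55).

For a Binomial distribution with n=19, p=0.55:
E[X] = 10.4500

This is the expected (average) value of X.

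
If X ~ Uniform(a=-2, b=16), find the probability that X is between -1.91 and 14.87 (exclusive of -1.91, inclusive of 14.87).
0.932222

We have X ~ Uniform(a=-2, b=16).

To find P(-1.91 < X ≤ 14.87), we use:
P(-1.91 < X ≤ 14.87) = P(X ≤ 14.87) - P(X ≤ -1.91)
                 = F(14.87) - F(-1.91)
                 = 0.937222 - 0.005000
                 = 0.932222

So there's approximately a 93.2% chance that X falls in this range.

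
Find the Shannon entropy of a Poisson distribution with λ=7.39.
2.4067 nats

We have X ~ Poisson(λ=7.39).

The Shannon entropy measures the uncertainty or information content of the distribution.

For a Poisson distribution with λ=7.39:
H(X) = 2.4067 nats

(In bits, this would be 3.4722 bits.)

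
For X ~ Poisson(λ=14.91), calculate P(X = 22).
0.019517

We have X ~ Poisson(λ=14.91).

For a Poisson distribution, the PMF gives us the probability of each outcome.

Using the PMF formula:
P(X = 22) = 0.019517

Rounded to 4 decimal places: 0.0195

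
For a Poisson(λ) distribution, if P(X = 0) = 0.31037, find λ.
λ = 1.1700

For a Poisson(λ) distribution, the PMF at 0 is:
P(X = 0) = λ^0 e^(-λ) / 0! = e^(-λ)

Given P(X = 0) = 0.31037:
e^(-λ) = 0.31037
-λ = ln(0.31037)
λ = -ln(0.31037) = 1.1700

Verification: e^(-1.1700) = 0.31037 ✓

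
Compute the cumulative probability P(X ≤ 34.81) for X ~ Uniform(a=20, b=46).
0.569615

We have X ~ Uniform(a=20, b=46).

The CDF gives us P(X ≤ k).

Using the CDF:
P(X ≤ 34.81) = 0.569615

This means there's approximately a 57.0% chance that X is at most 34.81.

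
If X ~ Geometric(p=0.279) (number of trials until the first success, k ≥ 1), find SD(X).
3.0434

We have X ~ Geometric(p=0.279) (number of trials until the first success, k ≥ 1).

For a Geometric distribution with p=0.279 (number of trials until the first success, k ≥ 1):
σ = √Var(X) = 3.0434

The standard deviation is the square root of the variance.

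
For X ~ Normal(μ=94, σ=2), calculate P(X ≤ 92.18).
0.181411

We have X ~ Normal(μ=94, σ=2).

The CDF gives us P(X ≤ k).

Using the CDF:
P(X ≤ 92.18) = 0.181411

This means there's approximately a 18.1% chance that X is at most 92.18.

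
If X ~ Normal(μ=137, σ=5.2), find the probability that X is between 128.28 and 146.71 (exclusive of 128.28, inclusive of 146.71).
0.922292

We have X ~ Normal(μ=137, σ=5.2).

To find P(128.28 < X ≤ 146.71), we use:
P(128.28 < X ≤ 146.71) = P(X ≤ 146.71) - P(X ≤ 128.28)
                 = F(146.71) - F(128.28)
                 = 0.969071 - 0.046779
                 = 0.922292

So there's approximately a 92.2% chance that X falls in this range.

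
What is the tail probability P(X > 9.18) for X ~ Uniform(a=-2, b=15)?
0.342353

We have X ~ Uniform(a=-2, b=15).

P(X > 9.18) = 1 - P(X ≤ 9.18)
                = 1 - F(9.18)
                = 1 - 0.657647
                = 0.342353

So there's approximately a 34.2% chance that X exceeds 9.18.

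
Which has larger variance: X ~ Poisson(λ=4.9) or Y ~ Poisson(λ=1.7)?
X has larger variance (4.9000 > 1.7000)

Compute the variance for each distribution:

X ~ Poisson(λ=4.9):
Var(X) = 4.9000

Y ~ Poisson(λ=1.7):
Var(Y) = 1.7000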